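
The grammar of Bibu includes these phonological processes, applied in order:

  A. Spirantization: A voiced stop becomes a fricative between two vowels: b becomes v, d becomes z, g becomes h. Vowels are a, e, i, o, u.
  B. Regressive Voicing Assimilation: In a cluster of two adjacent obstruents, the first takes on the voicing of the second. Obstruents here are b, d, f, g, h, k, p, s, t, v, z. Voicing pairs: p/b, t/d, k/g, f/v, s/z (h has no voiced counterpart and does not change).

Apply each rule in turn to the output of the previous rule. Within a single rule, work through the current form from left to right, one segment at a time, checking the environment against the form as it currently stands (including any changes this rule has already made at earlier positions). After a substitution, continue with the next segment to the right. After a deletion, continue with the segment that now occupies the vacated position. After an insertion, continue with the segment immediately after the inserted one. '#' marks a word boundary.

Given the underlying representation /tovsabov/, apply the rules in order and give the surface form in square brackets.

A Spirantization: [tovsabov] → [tovsavov]
B Regressive Voicing Assimilation: [tovsavov] → [tofsavov]

[tofsavov]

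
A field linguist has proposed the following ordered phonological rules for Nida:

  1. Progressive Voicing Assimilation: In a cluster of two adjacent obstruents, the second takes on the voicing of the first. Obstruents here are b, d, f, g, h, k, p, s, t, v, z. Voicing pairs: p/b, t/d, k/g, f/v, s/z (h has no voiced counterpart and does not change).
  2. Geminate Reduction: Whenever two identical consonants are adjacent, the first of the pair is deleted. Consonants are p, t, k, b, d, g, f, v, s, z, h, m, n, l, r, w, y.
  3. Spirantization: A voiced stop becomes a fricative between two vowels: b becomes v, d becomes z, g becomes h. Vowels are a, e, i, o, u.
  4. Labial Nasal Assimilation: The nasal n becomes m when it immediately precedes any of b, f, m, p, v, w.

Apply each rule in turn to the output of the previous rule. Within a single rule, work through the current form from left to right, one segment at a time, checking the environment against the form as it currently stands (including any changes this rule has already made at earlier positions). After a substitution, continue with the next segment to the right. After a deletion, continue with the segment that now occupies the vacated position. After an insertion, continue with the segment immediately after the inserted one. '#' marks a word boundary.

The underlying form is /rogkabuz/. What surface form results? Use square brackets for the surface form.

1 Progressive Voicing Assimilation: [rogkabuz] → [roggabuz]
2 Geminate Reduction: [roggabuz] → [rogabuz]
3 Spirantization: [rogabuz] → [rohavuz]
4 Labial Nasal Assimilation: no change — [rohavuz]

[rohavuz]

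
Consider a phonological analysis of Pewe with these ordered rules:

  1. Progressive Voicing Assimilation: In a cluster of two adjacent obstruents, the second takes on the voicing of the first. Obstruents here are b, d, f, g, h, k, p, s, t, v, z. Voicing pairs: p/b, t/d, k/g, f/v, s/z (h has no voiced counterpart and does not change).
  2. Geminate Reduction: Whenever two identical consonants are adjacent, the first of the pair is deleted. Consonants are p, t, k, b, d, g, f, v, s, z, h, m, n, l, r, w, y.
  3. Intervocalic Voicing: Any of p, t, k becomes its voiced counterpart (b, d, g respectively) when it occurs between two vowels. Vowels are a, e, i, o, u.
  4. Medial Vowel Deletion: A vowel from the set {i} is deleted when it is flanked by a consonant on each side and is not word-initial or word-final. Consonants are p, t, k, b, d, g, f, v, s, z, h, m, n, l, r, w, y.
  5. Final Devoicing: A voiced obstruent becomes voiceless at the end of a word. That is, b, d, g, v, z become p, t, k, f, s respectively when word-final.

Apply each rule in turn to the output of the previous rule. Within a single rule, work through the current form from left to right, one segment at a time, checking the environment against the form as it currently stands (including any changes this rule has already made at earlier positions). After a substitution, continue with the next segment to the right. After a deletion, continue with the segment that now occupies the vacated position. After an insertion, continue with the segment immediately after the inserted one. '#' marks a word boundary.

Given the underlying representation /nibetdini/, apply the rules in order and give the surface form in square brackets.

1 Progressive Voicing Assimilation: [nibetdini] → [nibettini]
2 Geminate Reduction: [nibettini] → [nibetini]
3 Intervocalic Voicing: [nibetini] → [nibedini]
4 Medial Vowel Deletion: [nibedini] → [nbedni]
5 Final Devoicing: no change — [nbedni]

[nbedni]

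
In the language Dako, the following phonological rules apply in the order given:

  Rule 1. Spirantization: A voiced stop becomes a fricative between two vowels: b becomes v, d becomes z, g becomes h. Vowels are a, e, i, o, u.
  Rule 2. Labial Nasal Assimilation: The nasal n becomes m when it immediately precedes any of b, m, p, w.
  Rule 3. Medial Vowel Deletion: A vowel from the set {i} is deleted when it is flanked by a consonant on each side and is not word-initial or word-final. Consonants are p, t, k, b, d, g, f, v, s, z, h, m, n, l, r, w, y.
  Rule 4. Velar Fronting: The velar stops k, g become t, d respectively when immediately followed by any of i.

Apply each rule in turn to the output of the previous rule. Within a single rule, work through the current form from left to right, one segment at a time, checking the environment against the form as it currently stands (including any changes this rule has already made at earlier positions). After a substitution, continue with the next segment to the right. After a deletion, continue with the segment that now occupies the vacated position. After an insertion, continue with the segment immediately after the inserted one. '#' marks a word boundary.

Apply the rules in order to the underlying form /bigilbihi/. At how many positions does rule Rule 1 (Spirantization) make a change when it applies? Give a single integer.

Rule 1 Spirantization: [bigilbihi] → [bihilbihi]
Rule 2 Labial Nasal Assimilation: no change — [bihilbihi]
Rule 3 Medial Vowel Deletion: [bihilbihi] → [bhlbhi]
Rule 4 Velar Fronting: no change — [bhlbhi]
Rule Rule 1 changed 1 position(s).

1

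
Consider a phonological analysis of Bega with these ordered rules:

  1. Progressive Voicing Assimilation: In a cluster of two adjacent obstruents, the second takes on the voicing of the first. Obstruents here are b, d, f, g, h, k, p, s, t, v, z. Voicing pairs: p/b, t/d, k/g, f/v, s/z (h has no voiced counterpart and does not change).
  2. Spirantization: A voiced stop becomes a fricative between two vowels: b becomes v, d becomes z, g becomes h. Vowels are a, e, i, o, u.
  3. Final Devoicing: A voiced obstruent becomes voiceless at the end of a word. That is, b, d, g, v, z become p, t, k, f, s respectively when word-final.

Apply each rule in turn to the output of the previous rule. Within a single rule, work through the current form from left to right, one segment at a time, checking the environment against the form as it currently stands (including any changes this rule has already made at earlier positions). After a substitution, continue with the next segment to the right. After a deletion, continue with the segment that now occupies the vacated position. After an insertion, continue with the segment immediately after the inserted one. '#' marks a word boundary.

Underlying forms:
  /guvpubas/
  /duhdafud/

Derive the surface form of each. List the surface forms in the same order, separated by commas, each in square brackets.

[guvbuvas], [duhtafut]

/guvpubas/:
  1 Progressive Voicing Assimilation: [guvpubas] → [guvbubas]
  2 Spirantization: [guvbubas] → [guvbuvas]
  3 Final Devoicing: no change — [guvbuvas]
/duhdafud/:
  1 Progressive Voicing Assimilation: [duhdafud] → [duhtafud]
  2 Spirantization: no change — [duhtafud]
  3 Final Devoicing: [duhtafud] → [duhtafut]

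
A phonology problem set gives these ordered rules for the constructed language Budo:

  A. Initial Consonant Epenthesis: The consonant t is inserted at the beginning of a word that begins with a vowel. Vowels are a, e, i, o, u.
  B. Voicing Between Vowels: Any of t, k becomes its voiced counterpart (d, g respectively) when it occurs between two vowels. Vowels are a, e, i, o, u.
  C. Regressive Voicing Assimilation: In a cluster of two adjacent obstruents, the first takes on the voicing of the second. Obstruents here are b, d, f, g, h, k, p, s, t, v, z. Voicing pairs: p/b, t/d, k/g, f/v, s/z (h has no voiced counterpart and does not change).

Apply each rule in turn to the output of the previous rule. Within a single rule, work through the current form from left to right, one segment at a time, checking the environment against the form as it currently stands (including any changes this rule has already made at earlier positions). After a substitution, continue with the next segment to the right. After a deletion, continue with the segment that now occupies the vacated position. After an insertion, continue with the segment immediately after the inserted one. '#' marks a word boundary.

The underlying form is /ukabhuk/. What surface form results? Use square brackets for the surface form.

[tugaphuk]

A Initial Consonant Epenthesis: [ukabhuk] → [tukabhuk]
B Voicing Between Vowels: [tukabhuk] → [tugabhuk]
C Regressive Voicing Assimilation: [tugabhuk] → [tugaphuk]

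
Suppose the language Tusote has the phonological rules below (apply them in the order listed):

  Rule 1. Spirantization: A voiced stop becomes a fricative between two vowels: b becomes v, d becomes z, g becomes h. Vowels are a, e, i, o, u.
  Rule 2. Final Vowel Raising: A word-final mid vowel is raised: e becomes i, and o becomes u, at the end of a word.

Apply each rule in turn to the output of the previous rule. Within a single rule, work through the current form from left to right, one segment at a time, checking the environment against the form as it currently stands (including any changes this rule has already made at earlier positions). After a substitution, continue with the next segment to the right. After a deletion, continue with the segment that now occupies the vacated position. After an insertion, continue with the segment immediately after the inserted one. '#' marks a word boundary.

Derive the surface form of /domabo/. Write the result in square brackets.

[domavu]

Rule 1 Spirantization: [domabo] → [domavo]
Rule 2 Final Vowel Raising: [domavo] → [domavu]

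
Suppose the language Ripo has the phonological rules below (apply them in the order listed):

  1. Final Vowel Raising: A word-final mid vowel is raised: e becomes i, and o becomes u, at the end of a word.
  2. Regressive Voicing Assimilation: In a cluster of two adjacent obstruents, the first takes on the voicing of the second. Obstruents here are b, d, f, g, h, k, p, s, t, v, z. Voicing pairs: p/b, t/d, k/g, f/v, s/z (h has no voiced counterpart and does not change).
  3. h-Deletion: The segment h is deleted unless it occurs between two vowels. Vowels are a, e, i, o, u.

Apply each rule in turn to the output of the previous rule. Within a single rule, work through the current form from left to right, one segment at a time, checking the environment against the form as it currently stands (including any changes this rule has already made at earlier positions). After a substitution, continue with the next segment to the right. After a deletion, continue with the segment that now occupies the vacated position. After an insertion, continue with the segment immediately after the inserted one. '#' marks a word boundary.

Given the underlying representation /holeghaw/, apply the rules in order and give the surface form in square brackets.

1 Final Vowel Raising: no change — [holeghaw]
2 Regressive Voicing Assimilation: [holeghaw] → [holekhaw]
3 h-Deletion: [holekhaw] → [olekaw]

[olekaw]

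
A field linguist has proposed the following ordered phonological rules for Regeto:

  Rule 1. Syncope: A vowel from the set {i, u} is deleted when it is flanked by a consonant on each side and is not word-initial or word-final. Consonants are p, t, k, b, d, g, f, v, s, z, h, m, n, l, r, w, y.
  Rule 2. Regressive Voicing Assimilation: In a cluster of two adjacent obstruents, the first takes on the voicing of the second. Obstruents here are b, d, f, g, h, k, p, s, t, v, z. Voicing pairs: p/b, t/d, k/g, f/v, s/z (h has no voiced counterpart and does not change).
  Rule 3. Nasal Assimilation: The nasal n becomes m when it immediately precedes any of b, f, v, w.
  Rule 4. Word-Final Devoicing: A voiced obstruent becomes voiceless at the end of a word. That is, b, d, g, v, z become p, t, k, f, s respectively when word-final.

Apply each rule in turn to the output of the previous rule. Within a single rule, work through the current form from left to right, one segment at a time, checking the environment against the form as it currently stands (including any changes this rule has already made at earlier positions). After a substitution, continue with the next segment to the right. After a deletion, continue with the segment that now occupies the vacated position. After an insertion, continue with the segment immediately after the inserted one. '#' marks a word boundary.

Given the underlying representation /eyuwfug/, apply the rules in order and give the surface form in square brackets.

[eywvk]

Rule 1 Syncope: [eyuwfug] → [eywfg]
Rule 2 Regressive Voicing Assimilation: [eywfg] → [eywvg]
Rule 3 Nasal Assimilation: no change — [eywvg]
Rule 4 Word-Final Devoicing: [eywvg] → [eywvk]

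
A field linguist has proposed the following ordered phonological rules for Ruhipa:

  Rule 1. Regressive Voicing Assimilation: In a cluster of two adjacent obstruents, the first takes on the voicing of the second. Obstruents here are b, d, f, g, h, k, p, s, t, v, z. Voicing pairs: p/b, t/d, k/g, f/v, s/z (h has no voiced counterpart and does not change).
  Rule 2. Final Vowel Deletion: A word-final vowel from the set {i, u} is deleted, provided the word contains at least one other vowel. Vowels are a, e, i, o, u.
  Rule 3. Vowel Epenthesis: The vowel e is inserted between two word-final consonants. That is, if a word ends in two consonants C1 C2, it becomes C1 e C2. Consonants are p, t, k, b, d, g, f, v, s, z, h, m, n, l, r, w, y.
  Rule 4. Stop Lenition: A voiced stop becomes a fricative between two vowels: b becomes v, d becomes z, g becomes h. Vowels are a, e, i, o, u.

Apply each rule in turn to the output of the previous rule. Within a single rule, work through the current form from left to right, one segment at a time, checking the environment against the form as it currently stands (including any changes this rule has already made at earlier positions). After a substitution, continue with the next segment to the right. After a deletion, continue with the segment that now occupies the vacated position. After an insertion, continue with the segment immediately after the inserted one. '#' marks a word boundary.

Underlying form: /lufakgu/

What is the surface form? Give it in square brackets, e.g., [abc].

[lufaheg]

Rule 1 Regressive Voicing Assimilation: [lufakgu] → [lufaggu]
Rule 2 Final Vowel Deletion: [lufaggu] → [lufagg]
Rule 3 Vowel Epenthesis: [lufagg] → [lufageg]
Rule 4 Stop Lenition: [lufageg] → [lufaheg]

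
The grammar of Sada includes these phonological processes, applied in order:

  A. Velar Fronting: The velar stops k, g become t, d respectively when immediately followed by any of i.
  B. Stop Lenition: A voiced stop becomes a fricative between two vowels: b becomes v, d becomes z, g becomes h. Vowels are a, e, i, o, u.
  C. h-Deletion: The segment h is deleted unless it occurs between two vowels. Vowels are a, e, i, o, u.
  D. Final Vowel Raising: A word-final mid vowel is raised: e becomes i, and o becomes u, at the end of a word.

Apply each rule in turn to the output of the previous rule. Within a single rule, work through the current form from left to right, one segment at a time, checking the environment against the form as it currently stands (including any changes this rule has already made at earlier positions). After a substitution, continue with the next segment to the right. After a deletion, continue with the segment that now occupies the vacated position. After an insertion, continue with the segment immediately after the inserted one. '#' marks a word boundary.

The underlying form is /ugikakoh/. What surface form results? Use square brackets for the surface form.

A Velar Fronting: [ugikakoh] → [udikakoh]
B Stop Lenition: [udikakoh] → [uzikakoh]
C h-Deletion: [uzikakoh] → [uzikako]
D Final Vowel Raising: [uzikako] → [uzikaku]

[uzikaku]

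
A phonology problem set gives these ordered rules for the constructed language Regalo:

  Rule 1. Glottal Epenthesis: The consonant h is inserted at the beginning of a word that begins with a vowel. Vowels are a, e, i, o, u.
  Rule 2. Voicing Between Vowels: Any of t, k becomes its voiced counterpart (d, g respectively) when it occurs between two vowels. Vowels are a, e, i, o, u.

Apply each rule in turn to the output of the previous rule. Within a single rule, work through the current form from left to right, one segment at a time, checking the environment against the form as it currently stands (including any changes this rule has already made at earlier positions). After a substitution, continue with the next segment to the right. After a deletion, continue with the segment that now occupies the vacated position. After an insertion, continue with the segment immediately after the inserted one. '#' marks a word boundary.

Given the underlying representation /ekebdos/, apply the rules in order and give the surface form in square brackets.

[hegebdos]

Rule 1 Glottal Epenthesis: [ekebdos] → [hekebdos]
Rule 2 Voicing Between Vowels: [hekebdos] → [hegebdos]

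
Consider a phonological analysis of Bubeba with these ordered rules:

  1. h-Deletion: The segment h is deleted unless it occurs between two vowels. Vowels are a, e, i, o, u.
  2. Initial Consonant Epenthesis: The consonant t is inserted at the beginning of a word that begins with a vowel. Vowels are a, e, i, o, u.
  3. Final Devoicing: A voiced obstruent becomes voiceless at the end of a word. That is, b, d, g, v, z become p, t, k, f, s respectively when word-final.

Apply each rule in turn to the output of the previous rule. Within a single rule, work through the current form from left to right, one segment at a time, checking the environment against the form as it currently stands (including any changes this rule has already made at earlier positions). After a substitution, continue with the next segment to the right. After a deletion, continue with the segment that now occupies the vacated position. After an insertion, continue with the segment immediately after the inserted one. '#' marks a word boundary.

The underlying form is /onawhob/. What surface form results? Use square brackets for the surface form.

[tonawop]

1 h-Deletion: [onawhob] → [onawob]
2 Initial Consonant Epenthesis: [onawob] → [tonawob]
3 Final Devoicing: [tonawob] → [tonawop]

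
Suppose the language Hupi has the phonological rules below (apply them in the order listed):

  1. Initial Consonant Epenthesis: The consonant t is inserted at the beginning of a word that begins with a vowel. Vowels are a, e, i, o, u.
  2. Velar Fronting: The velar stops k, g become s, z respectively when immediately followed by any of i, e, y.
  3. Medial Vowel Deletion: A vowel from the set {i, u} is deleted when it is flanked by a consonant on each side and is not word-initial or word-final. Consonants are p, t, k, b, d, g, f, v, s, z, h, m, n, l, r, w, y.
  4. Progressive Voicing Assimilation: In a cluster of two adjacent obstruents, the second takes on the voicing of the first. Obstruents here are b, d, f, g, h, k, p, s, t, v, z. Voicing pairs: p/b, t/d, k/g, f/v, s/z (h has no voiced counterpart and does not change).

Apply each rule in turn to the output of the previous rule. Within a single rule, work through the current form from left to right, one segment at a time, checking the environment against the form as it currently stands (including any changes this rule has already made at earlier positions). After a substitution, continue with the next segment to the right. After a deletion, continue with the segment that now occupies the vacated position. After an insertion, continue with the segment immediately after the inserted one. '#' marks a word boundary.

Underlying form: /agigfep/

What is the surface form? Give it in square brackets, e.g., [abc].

1 Initial Consonant Epenthesis: [agigfep] → [tagigfep]
2 Velar Fronting: [tagigfep] → [tazigfep]
3 Medial Vowel Deletion: [tazigfep] → [tazgfep]
4 Progressive Voicing Assimilation: [tazgfep] → [tazgvep]

[tazgvep]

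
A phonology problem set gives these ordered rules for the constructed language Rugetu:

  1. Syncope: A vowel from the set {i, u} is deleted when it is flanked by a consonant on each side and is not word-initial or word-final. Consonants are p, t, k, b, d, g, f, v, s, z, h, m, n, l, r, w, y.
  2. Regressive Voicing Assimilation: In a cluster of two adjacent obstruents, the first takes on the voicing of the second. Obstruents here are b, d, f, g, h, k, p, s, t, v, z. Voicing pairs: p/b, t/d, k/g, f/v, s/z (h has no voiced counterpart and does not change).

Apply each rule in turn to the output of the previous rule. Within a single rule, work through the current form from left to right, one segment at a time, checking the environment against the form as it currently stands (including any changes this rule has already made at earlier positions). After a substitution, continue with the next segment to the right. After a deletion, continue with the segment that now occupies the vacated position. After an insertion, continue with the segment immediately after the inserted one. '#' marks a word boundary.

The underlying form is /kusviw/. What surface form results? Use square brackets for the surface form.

1 Syncope: [kusviw] → [ksvw]
2 Regressive Voicing Assimilation: [ksvw] → [kzvw]

[kzvw]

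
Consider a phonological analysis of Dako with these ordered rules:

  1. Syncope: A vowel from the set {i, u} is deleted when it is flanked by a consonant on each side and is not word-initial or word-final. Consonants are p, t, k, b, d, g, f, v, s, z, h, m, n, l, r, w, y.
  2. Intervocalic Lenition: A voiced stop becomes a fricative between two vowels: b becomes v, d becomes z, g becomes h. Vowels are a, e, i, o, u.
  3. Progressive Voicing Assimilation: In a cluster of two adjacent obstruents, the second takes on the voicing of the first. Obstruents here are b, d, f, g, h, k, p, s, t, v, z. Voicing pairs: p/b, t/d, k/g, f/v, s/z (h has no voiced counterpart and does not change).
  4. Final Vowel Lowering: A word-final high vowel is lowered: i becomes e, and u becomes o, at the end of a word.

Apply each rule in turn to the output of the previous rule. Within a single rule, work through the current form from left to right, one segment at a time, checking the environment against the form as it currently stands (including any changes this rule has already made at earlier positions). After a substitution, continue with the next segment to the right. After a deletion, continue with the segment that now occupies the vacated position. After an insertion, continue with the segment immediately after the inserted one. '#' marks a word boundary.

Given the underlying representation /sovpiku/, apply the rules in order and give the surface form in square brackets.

[sovbgo]

1 Syncope: [sovpiku] → [sovpku]
2 Intervocalic Lenition: no change — [sovpku]
3 Progressive Voicing Assimilation: [sovpku] → [sovbgu]
4 Final Vowel Lowering: [sovbgu] → [sovbgo]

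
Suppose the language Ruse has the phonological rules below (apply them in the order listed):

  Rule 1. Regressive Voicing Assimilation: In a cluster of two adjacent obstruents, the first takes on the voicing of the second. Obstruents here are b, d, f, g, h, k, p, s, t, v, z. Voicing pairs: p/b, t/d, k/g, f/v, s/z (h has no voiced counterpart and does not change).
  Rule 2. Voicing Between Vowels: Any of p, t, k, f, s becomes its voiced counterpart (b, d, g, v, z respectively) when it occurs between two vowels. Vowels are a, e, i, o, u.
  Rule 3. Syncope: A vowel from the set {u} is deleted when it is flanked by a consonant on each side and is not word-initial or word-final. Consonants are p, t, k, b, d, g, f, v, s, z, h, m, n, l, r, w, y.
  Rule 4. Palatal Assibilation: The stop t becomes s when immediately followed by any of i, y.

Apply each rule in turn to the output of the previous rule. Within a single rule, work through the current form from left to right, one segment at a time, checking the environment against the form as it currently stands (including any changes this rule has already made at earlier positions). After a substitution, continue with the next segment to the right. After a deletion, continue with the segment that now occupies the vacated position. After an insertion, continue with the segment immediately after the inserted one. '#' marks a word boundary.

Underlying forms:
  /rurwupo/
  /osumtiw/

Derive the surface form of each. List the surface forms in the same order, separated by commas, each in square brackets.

/rurwupo/:
  Rule 1 Regressive Voicing Assimilation: no change — [rurwupo]
  Rule 2 Voicing Between Vowels: [rurwupo] → [rurwubo]
  Rule 3 Syncope: [rurwubo] → [rrwbo]
  Rule 4 Palatal Assibilation: no change — [rrwbo]
/osumtiw/:
  Rule 1 Regressive Voicing Assimilation: no change — [osumtiw]
  Rule 2 Voicing Between Vowels: [osumtiw] → [ozumtiw]
  Rule 3 Syncope: [ozumtiw] → [ozmtiw]
  Rule 4 Palatal Assibilation: [ozmtiw] → [ozmsiw]

[rrwbo], [ozmsiw]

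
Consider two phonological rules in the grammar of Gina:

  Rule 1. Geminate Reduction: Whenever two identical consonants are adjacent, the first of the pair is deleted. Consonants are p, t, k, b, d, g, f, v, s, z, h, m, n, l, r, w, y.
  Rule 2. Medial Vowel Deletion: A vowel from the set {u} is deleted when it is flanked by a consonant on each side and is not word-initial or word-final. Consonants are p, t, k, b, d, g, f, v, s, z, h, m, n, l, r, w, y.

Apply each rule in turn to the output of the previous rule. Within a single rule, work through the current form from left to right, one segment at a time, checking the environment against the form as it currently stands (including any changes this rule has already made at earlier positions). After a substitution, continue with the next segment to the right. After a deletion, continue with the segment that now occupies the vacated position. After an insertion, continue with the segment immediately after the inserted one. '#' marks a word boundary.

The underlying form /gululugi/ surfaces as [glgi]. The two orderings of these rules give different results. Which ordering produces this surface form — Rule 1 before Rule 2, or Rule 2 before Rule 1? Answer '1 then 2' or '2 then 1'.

2 then 1

Order 1 then 2:
  1 Geminate Reduction: no change — [gululugi]
  2 Medial Vowel Deletion: [gululugi] → [gllgi]
  result: [gllgi]
Order 2 then 1:
  2 Medial Vowel Deletion: [gululugi] → [gllgi]
  1 Geminate Reduction: [gllgi] → [glgi]
  result: [glgi]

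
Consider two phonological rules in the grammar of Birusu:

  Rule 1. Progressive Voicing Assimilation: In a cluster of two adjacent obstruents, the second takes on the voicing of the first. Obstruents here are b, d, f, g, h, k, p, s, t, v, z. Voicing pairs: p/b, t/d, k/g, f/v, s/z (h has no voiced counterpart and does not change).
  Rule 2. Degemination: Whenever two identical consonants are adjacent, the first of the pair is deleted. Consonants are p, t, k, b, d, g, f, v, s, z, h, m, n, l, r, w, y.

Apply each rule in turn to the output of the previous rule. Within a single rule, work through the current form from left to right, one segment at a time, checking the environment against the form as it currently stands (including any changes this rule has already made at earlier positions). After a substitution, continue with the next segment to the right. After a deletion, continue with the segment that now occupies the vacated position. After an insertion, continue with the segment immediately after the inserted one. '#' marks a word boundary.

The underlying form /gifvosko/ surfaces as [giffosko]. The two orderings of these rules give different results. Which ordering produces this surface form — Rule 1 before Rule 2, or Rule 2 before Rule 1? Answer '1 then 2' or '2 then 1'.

2 then 1

Order 1 then 2:
  1 Progressive Voicing Assimilation: [gifvosko] → [giffosko]
  2 Degemination: [giffosko] → [gifosko]
  result: [gifosko]
Order 2 then 1:
  2 Degemination: no change — [gifvosko]
  1 Progressive Voicing Assimilation: [gifvosko] → [giffosko]
  result: [giffosko]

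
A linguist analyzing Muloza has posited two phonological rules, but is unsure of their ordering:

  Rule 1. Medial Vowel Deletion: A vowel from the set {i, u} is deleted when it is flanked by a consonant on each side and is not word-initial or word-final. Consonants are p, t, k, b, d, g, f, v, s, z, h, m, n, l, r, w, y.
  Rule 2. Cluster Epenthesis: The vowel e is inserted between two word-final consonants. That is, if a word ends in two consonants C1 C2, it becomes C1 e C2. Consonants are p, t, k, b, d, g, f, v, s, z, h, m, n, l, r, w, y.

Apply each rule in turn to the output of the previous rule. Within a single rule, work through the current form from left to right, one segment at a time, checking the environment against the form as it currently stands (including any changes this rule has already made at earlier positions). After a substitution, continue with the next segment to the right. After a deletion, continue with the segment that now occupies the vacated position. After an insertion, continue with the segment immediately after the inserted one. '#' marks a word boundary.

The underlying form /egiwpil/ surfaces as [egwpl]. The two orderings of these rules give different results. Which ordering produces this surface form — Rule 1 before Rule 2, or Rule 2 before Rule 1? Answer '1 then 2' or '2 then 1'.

2 then 1

Order 1 then 2:
  1 Medial Vowel Deletion: [egiwpil] → [egwpl]
  2 Cluster Epenthesis: [egwpl] → [egwpel]
  result: [egwpel]
Order 2 then 1:
  2 Cluster Epenthesis: no change — [egiwpil]
  1 Medial Vowel Deletion: [egiwpil] → [egwpl]
  result: [egwpl]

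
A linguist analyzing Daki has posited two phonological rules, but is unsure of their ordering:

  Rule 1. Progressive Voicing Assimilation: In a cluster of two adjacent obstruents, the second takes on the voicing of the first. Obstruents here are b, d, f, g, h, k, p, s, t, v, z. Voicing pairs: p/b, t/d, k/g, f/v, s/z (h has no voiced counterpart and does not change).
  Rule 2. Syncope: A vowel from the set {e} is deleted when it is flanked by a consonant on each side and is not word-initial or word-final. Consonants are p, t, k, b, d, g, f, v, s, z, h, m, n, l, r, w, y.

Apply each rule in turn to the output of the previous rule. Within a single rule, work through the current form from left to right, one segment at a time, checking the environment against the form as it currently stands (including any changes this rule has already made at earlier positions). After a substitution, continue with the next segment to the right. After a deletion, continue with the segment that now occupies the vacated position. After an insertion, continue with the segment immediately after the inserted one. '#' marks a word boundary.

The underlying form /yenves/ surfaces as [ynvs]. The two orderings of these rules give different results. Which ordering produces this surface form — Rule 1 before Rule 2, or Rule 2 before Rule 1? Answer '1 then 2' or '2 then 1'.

1 then 2

Order 1 then 2:
  1 Progressive Voicing Assimilation: no change — [yenves]
  2 Syncope: [yenves] → [ynvs]
  result: [ynvs]
Order 2 then 1:
  2 Syncope: [yenves] → [ynvs]
  1 Progressive Voicing Assimilation: [ynvs] → [ynvz]
  result: [ynvz]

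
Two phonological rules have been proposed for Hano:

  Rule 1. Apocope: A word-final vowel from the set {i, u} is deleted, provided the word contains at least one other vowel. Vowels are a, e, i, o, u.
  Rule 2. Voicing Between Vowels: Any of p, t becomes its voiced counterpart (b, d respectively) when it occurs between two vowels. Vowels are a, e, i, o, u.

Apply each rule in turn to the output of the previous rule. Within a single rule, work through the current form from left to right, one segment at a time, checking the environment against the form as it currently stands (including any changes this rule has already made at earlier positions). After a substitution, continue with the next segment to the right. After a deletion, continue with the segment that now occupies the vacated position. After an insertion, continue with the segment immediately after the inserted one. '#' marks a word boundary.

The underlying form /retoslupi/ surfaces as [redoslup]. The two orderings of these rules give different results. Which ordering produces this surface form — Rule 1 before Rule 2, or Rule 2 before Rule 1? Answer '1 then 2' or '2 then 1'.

Order 1 then 2:
  1 Apocope: [retoslupi] → [retoslup]
  2 Voicing Between Vowels: [retoslup] → [redoslup]
  result: [redoslup]
Order 2 then 1:
  2 Voicing Between Vowels: [retoslupi] → [redoslubi]
  1 Apocope: [redoslubi] → [redoslub]
  result: [redoslub]

1 then 2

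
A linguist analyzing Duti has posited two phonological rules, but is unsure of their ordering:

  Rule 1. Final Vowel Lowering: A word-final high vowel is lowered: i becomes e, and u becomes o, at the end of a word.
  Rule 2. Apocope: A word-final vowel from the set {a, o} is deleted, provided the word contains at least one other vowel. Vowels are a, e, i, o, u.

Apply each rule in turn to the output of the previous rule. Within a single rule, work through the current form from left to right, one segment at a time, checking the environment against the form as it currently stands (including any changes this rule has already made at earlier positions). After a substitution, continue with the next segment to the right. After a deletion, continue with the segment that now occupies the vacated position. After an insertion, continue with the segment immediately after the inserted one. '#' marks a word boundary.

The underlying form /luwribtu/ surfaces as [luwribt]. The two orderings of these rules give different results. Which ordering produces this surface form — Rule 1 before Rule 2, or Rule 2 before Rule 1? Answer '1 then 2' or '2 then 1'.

Order 1 then 2:
  1 Final Vowel Lowering: [luwribtu] → [luwribto]
  2 Apocope: [luwribto] → [luwribt]
  result: [luwribt]
Order 2 then 1:
  2 Apocope: no change — [luwribtu]
  1 Final Vowel Lowering: [luwribtu] → [luwribto]
  result: [luwribto]

1 then 2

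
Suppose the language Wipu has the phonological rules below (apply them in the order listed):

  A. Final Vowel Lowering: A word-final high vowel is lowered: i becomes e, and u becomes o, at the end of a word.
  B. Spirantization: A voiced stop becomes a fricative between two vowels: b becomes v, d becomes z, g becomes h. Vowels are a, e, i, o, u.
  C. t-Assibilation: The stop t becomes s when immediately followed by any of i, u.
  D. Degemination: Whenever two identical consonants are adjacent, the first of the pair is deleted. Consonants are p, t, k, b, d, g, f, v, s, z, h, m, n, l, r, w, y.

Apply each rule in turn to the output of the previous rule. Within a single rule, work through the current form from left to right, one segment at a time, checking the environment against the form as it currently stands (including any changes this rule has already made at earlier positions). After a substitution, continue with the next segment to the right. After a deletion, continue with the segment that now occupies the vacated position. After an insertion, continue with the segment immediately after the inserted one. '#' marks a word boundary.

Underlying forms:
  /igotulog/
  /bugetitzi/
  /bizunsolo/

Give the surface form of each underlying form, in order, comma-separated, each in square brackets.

/igotulog/:
  A Final Vowel Lowering: no change — [igotulog]
  B Spirantization: [igotulog] → [ihotulog]
  C t-Assibilation: [ihotulog] → [ihosulog]
  D Degemination: no change — [ihosulog]
/bugetitzi/:
  A Final Vowel Lowering: [bugetitzi] → [bugetitze]
  B Spirantization: [bugetitze] → [buhetitze]
  C t-Assibilation: [buhetitze] → [buhesitze]
  D Degemination: no change — [buhesitze]
/bizunsolo/:
  A Final Vowel Lowering: no change — [bizunsolo]
  B Spirantization: no change — [bizunsolo]
  C t-Assibilation: no change — [bizunsolo]
  D Degemination: no change — [bizunsolo]

[ihosulog], [buhesitze], [bizunsolo]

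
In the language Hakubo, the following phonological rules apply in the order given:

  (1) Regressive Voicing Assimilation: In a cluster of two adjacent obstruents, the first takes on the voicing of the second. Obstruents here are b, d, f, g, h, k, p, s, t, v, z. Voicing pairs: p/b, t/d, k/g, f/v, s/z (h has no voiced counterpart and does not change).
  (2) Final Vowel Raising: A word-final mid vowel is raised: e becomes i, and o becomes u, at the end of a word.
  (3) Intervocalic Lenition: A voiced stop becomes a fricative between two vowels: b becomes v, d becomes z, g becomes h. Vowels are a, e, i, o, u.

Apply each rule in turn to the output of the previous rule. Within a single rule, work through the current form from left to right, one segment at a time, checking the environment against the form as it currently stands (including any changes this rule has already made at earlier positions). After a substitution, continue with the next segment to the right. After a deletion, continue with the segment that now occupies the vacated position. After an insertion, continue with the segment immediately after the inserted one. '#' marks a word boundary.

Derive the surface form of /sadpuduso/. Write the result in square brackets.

[satpuzusu]

(1) Regressive Voicing Assimilation: [sadpuduso] → [satpuduso]
(2) Final Vowel Raising: [satpuduso] → [satpudusu]
(3) Intervocalic Lenition: [satpudusu] → [satpuzusu]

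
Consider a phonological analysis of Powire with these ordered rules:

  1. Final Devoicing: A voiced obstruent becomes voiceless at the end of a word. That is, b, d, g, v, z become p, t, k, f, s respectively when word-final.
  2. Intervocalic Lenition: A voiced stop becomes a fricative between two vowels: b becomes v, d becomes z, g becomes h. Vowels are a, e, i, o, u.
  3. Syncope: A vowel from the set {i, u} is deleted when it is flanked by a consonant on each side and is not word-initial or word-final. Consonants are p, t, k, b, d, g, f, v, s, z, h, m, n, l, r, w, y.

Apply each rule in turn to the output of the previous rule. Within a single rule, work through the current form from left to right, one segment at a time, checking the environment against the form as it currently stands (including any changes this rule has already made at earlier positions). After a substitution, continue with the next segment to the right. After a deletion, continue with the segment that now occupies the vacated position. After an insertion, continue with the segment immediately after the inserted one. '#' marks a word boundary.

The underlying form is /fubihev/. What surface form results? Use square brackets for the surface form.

1 Final Devoicing: [fubihev] → [fubihef]
2 Intervocalic Lenition: [fubihef] → [fuvihef]
3 Syncope: [fuvihef] → [fvhef]

[fvhef]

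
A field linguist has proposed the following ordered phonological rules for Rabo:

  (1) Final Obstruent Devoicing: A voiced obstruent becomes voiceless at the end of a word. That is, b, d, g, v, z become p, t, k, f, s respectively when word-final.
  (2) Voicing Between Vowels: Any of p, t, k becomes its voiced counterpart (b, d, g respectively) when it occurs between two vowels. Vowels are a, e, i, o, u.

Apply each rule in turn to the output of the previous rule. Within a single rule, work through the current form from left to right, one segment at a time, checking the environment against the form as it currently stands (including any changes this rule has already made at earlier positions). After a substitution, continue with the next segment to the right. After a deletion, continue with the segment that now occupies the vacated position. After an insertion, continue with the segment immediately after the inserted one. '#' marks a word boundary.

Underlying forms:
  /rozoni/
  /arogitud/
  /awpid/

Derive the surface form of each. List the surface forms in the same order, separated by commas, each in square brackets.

[rozoni], [arogidut], [awpit]

/rozoni/:
  (1) Final Obstruent Devoicing: no change — [rozoni]
  (2) Voicing Between Vowels: no change — [rozoni]
/arogitud/:
  (1) Final Obstruent Devoicing: [arogitud] → [arogitut]
  (2) Voicing Between Vowels: [arogitut] → [arogidut]
/awpid/:
  (1) Final Obstruent Devoicing: [awpid] → [awpit]
  (2) Voicing Between Vowels: no change — [awpit]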